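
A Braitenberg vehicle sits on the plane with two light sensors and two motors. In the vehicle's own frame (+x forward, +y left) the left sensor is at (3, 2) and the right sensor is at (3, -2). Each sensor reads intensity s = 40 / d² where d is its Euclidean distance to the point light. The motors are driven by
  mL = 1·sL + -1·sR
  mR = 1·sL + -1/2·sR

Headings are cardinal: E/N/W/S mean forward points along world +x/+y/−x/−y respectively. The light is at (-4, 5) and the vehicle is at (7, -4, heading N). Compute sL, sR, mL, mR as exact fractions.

left sensor world pos  = (5, -1); dL² = 117
right sensor world pos = (9, -1); dR² = 205
sL = 40/117 = 40/117
sR = 40/205 = 8/41
mL = 1·sL + -1·sR = 704/4797
mR = 1·sL + -1/2·sR = 1172/4797

40/117 8/41 704/4797 1172/4797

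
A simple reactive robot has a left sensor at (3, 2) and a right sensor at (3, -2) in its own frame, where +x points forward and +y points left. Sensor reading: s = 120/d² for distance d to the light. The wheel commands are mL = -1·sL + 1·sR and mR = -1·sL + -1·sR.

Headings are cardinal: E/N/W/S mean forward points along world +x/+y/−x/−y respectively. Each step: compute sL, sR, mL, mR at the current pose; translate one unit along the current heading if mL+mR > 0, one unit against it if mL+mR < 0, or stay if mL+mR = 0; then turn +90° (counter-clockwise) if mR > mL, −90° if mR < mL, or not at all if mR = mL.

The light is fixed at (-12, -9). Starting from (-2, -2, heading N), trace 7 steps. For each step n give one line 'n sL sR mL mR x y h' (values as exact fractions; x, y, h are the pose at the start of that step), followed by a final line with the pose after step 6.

0 30/41 30/61 -600/2501 -3060/2501 -2 -2 N
1 120/233 24/37 1152/8621 -10032/8621 -2 -3 E
2 12/13 60/29 432/377 -1128/377 -3 -3 S
3 120/61 40/39 -2240/2379 -7120/2379 -3 -2 W
4 30/41 30/61 -600/2501 -3060/2501 -2 -2 N
5 120/233 24/37 1152/8621 -10032/8621 -2 -3 E
6 12/13 60/29 432/377 -1128/377 -3 -3 S
final -3 -2 W

n=0: pose=(-2,-2,N); sL=30/41, sR=30/61; mL=-600/2501, mR=-3060/2501; mL+mR=-60/41 → advance -1; mR−mL=-60/61 → turn -1·90°
n=1: pose=(-2,-3,E); sL=120/233, sR=24/37; mL=1152/8621, mR=-10032/8621; mL+mR=-240/233 → advance -1; mR−mL=-48/37 → turn -1·90°
n=2: pose=(-3,-3,S); sL=12/13, sR=60/29; mL=432/377, mR=-1128/377; mL+mR=-24/13 → advance -1; mR−mL=-120/29 → turn -1·90°
n=3: pose=(-3,-2,W); sL=120/61, sR=40/39; mL=-2240/2379, mR=-7120/2379; mL+mR=-240/61 → advance -1; mR−mL=-80/39 → turn -1·90°
n=4: pose=(-2,-2,N); sL=30/41, sR=30/61; mL=-600/2501, mR=-3060/2501; mL+mR=-60/41 → advance -1; mR−mL=-60/61 → turn -1·90°
n=5: pose=(-2,-3,E); sL=120/233, sR=24/37; mL=1152/8621, mR=-10032/8621; mL+mR=-240/233 → advance -1; mR−mL=-48/37 → turn -1·90°
n=6: pose=(-3,-3,S); sL=12/13, sR=60/29; mL=432/377, mR=-1128/377; mL+mR=-24/13 → advance -1; mR−mL=-120/29 → turn -1·90°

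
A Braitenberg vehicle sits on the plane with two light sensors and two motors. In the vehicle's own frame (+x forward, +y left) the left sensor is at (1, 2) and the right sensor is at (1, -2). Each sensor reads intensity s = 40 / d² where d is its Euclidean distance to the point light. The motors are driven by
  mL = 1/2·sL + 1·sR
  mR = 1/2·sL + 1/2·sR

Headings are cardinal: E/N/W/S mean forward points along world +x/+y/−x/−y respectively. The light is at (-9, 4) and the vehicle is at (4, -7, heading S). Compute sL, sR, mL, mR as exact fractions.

40/369 8/53 4012/19557 2536/19557

left sensor world pos  = (6, -8); dL² = 369
right sensor world pos = (2, -8); dR² = 265
sL = 40/369 = 40/369
sR = 40/265 = 8/53
mL = 1/2·sL + 1·sR = 4012/19557
mR = 1/2·sL + 1/2·sR = 2536/19557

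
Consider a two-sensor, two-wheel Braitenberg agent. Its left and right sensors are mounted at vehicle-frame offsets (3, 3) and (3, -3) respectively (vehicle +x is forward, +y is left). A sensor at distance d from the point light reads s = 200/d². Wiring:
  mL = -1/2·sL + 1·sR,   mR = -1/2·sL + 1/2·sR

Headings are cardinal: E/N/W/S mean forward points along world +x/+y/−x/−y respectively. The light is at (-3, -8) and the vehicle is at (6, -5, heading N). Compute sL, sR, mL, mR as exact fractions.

left sensor world pos  = (3, -2); dL² = 72
right sensor world pos = (9, -2); dR² = 180
sL = 200/72 = 25/9
sR = 200/180 = 10/9
mL = -1/2·sL + 1·sR = -5/18
mR = -1/2·sL + 1/2·sR = -5/6

25/9 10/9 -5/18 -5/6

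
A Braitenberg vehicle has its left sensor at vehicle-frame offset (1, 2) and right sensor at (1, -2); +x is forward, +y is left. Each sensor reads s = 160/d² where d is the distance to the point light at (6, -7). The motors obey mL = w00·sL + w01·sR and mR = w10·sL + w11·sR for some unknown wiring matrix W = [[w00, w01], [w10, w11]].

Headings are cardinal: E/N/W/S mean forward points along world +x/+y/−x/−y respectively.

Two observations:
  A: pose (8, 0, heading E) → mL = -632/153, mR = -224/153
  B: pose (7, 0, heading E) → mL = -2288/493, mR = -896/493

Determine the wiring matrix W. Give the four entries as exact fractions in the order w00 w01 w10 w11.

obs A: pose=(8,0,E) → sL=16/9, sR=80/17, mL=-632/153, mR=-224/153
obs B: pose=(7,0,E) → sL=32/17, sR=160/29, mL=-2288/493, mR=-896/493
sensor matrix S = [[16/9, 80/17], [32/17, 160/29]]; det S = 71680/75429
solve [mL_A; mL_B] = S·[w00; w01] and [mR_A; mR_B] = S·[w10; w11]:
  w00 = -1, w01 = -1/2, w10 = 1/2, w11 = -1/2

-1 -1/2 1/2 -1/2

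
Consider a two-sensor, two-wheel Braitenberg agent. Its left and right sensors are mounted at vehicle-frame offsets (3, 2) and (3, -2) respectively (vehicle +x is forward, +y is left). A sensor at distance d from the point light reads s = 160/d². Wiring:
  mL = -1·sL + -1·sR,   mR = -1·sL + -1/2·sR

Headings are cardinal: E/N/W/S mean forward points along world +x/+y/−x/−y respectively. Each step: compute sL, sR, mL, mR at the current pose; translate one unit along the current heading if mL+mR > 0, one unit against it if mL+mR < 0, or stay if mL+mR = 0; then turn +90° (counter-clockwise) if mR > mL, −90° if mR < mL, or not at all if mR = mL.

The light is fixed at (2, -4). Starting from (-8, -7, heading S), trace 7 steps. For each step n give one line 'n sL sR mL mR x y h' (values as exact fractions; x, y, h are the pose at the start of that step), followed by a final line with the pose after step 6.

n=0: pose=(-8,-7,S); sL=8/5, sR=8/9; mL=-112/45, mR=-92/45; mL+mR=-68/15 → advance -1; mR−mL=4/9 → turn +1·90°
n=1: pose=(-8,-6,E); sL=160/49, sR=32/13; mL=-3648/637, mR=-2864/637; mL+mR=-6512/637 → advance -1; mR−mL=16/13 → turn +1·90°
n=2: pose=(-9,-6,N); sL=16/17, sR=80/41; mL=-2016/697, mR=-1336/697; mL+mR=-3352/697 → advance -1; mR−mL=40/41 → turn +1·90°
n=3: pose=(-9,-7,W); sL=160/221, sR=160/197; mL=-66880/43537, mR=-49200/43537; mL+mR=-116080/43537 → advance -1; mR−mL=80/197 → turn +1·90°
n=4: pose=(-8,-7,S); sL=8/5, sR=8/9; mL=-112/45, mR=-92/45; mL+mR=-68/15 → advance -1; mR−mL=4/9 → turn +1·90°
n=5: pose=(-8,-6,E); sL=160/49, sR=32/13; mL=-3648/637, mR=-2864/637; mL+mR=-6512/637 → advance -1; mR−mL=16/13 → turn +1·90°
n=6: pose=(-9,-6,N); sL=16/17, sR=80/41; mL=-2016/697, mR=-1336/697; mL+mR=-3352/697 → advance -1; mR−mL=40/41 → turn +1·90°

0 8/5 8/9 -112/45 -92/45 -8 -7 S
1 160/49 32/13 -3648/637 -2864/637 -8 -6 E
2 16/17 80/41 -2016/697 -1336/697 -9 -6 N
3 160/221 160/197 -66880/43537 -49200/43537 -9 -7 W
4 8/5 8/9 -112/45 -92/45 -8 -7 S
5 160/49 32/13 -3648/637 -2864/637 -8 -6 E
6 16/17 80/41 -2016/697 -1336/697 -9 -6 N
final -9 -7 W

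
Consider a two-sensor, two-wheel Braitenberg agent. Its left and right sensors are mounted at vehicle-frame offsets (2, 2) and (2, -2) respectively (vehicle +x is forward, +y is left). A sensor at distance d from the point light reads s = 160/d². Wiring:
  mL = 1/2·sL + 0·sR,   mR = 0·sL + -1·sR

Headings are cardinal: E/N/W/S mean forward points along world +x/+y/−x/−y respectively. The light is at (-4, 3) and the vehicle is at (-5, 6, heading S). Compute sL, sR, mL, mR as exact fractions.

left sensor world pos  = (-3, 4); dL² = 2
right sensor world pos = (-7, 4); dR² = 10
sL = 160/2 = 80
sR = 160/10 = 16
mL = 1/2·sL + 0·sR = 40
mR = 0·sL + -1·sR = -16

80 16 40 -16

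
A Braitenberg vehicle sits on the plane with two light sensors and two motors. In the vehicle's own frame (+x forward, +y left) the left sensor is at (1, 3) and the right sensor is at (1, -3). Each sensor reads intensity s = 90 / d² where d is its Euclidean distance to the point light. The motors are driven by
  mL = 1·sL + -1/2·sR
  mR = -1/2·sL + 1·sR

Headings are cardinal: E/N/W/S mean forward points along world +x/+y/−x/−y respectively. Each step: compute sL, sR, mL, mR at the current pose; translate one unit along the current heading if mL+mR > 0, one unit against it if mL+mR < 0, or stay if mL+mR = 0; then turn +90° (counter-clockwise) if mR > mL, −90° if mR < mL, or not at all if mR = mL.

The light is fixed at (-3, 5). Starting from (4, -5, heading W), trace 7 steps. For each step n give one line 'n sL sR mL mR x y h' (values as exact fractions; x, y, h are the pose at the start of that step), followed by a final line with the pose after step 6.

0 18/41 18/17 -63/697 585/697 4 -5 W
1 45/101 9/13 261/2626 1233/2626 3 -5 S
2 90/113 18/49 3393/5537 -171/5537 3 -6 E
3 45/122 9/16 171/1952 369/976 4 -6 S
4 18/29 90/289 3897/8381 9/8381 4 -7 E
5 9/29 45/97 441/5626 1737/5626 5 -7 S
6 90/181 90/337 22185/60997 1125/60997 5 -8 E
final 6 -8 S

n=0: pose=(4,-5,W); sL=18/41, sR=18/17; mL=-63/697, mR=585/697; mL+mR=522/697 → advance +1; mR−mL=648/697 → turn +1·90°
n=1: pose=(3,-5,S); sL=45/101, sR=9/13; mL=261/2626, mR=1233/2626; mL+mR=747/1313 → advance +1; mR−mL=486/1313 → turn +1·90°
n=2: pose=(3,-6,E); sL=90/113, sR=18/49; mL=3393/5537, mR=-171/5537; mL+mR=3222/5537 → advance +1; mR−mL=-3564/5537 → turn -1·90°
n=3: pose=(4,-6,S); sL=45/122, sR=9/16; mL=171/1952, mR=369/976; mL+mR=909/1952 → advance +1; mR−mL=567/1952 → turn +1·90°
n=4: pose=(4,-7,E); sL=18/29, sR=90/289; mL=3897/8381, mR=9/8381; mL+mR=3906/8381 → advance +1; mR−mL=-3888/8381 → turn -1·90°
n=5: pose=(5,-7,S); sL=9/29, sR=45/97; mL=441/5626, mR=1737/5626; mL+mR=1089/2813 → advance +1; mR−mL=648/2813 → turn +1·90°
n=6: pose=(5,-8,E); sL=90/181, sR=90/337; mL=22185/60997, mR=1125/60997; mL+mR=23310/60997 → advance +1; mR−mL=-21060/60997 → turn -1·90°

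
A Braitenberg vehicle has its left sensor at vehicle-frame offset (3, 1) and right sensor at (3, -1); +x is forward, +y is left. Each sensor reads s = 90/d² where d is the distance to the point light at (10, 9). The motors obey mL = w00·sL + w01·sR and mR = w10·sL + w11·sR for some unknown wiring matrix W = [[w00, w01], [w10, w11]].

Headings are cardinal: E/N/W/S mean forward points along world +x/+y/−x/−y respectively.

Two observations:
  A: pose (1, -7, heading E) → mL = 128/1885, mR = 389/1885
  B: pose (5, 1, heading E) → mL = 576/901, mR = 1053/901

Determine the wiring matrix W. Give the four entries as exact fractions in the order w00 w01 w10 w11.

obs A: pose=(1,-7,E) → sL=10/29, sR=18/65, mL=128/1885, mR=389/1885
obs B: pose=(5,1,E) → sL=90/53, sR=18/17, mL=576/901, mR=1053/901
sensor matrix S = [[10/29, 18/65], [90/53, 18/17]]; det S = -35712/339677
solve [mL_A; mL_B] = S·[w00; w01] and [mR_A; mR_B] = S·[w10; w11]:
  w00 = 1, w01 = -1, w10 = 1, w11 = -1/2

1 -1 1 -1/2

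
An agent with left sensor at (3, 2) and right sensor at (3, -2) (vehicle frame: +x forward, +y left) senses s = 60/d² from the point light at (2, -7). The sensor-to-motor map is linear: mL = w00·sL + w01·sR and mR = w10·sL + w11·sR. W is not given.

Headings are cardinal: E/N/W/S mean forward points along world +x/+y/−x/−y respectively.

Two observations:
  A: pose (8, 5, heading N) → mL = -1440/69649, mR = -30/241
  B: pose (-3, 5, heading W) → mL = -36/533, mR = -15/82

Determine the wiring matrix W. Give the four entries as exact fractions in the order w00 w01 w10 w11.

obs A: pose=(8,5,N) → sL=60/241, sR=60/289, mL=-1440/69649, mR=-30/241
obs B: pose=(-3,5,W) → sL=15/41, sR=3/13, mL=-36/533, mR=-15/82
sensor matrix S = [[60/241, 60/289], [15/41, 3/13]]; det S = -686880/37122917
solve [mL_A; mL_B] = S·[w00; w01] and [mR_A; mR_B] = S·[w10; w11]:
  w00 = -1/2, w01 = 1/2, w10 = -1/2, w11 = 0

-1/2 1/2 -1/2 0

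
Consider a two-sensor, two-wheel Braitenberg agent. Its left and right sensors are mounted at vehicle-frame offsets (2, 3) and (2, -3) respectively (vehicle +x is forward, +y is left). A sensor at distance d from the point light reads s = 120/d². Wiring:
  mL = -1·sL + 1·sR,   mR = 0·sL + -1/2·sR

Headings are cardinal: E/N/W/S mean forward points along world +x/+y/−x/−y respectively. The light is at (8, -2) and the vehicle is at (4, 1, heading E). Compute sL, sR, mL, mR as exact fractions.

left sensor world pos  = (6, 4); dL² = 40
right sensor world pos = (6, -2); dR² = 4
sL = 120/40 = 3
sR = 120/4 = 30
mL = -1·sL + 1·sR = 27
mR = 0·sL + -1/2·sR = -15

3 30 27 -15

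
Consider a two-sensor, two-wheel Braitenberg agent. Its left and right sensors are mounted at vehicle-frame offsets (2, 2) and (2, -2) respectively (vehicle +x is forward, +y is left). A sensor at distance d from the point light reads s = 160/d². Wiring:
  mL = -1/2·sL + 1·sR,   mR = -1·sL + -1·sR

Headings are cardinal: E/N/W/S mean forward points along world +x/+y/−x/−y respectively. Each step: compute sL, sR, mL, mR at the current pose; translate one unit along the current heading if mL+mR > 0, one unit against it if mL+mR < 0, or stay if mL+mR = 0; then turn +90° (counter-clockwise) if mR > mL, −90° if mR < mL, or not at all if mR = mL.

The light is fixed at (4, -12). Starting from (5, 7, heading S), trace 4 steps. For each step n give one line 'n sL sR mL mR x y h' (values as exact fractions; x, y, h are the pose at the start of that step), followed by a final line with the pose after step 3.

0 80/149 16/29 1224/4321 -4704/4321 5 7 S
1 32/65 32/97 528/6305 -5184/6305 5 8 W
2 40/121 8/25 468/3025 -1968/3025 6 8 N
3 160/457 32/61 9744/27877 -24384/27877 6 7 E
final 5 7 S

n=0: pose=(5,7,S); sL=80/149, sR=16/29; mL=1224/4321, mR=-4704/4321; mL+mR=-120/149 → advance -1; mR−mL=-5928/4321 → turn -1·90°
n=1: pose=(5,8,W); sL=32/65, sR=32/97; mL=528/6305, mR=-5184/6305; mL+mR=-48/65 → advance -1; mR−mL=-5712/6305 → turn -1·90°
n=2: pose=(6,8,N); sL=40/121, sR=8/25; mL=468/3025, mR=-1968/3025; mL+mR=-60/121 → advance -1; mR−mL=-2436/3025 → turn -1·90°
n=3: pose=(6,7,E); sL=160/457, sR=32/61; mL=9744/27877, mR=-24384/27877; mL+mR=-240/457 → advance -1; mR−mL=-34128/27877 → turn -1·90°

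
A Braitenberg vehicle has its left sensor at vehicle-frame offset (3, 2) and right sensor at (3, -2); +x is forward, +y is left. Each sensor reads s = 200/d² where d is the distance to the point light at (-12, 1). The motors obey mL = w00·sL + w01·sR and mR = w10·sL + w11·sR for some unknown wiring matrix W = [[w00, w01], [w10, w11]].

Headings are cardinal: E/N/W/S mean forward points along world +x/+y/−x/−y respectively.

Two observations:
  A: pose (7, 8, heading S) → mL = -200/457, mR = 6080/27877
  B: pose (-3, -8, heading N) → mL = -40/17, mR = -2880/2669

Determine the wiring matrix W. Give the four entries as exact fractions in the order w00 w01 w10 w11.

-1 0 -1 1

obs A: pose=(7,8,S) → sL=200/457, sR=40/61, mL=-200/457, mR=6080/27877
obs B: pose=(-3,-8,N) → sL=40/17, sR=200/157, mL=-40/17, mR=-2880/2669
sensor matrix S = [[200/457, 40/61], [40/17, 200/157]]; det S = -73318400/74403713
solve [mL_A; mL_B] = S·[w00; w01] and [mR_A; mR_B] = S·[w10; w11]:
  w00 = -1, w01 = 0, w10 = -1, w11 = 1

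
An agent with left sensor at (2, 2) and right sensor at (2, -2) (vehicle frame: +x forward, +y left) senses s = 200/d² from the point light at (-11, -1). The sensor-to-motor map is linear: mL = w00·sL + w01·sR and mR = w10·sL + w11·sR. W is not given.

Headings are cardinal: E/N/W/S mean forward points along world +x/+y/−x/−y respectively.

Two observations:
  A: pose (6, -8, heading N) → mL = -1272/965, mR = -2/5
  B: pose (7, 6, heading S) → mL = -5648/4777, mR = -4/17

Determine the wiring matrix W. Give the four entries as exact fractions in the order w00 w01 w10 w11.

obs A: pose=(6,-8,N) → sL=4/5, sR=100/193, mL=-1272/965, mR=-2/5
obs B: pose=(7,6,S) → sL=8/17, sR=200/281, mL=-5648/4777, mR=-4/17
sensor matrix S = [[4/5, 100/193], [8/17, 200/281]]; det S = 300160/921961
solve [mL_A; mL_B] = S·[w00; w01] and [mR_A; mR_B] = S·[w10; w11]:
  w00 = -1, w01 = -1, w10 = -1/2, w11 = 0

-1 -1 -1/2 0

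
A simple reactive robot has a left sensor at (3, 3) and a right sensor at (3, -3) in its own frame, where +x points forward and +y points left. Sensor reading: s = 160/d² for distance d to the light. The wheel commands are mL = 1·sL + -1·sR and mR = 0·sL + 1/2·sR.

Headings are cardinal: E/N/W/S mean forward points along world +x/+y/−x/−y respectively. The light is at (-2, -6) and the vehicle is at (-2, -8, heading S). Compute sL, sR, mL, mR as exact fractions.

80/17 80/17 0 40/17

left sensor world pos  = (1, -11); dL² = 34
right sensor world pos = (-5, -11); dR² = 34
sL = 160/34 = 80/17
sR = 160/34 = 80/17
mL = 1·sL + -1·sR = 0
mR = 0·sL + 1/2·sR = 40/17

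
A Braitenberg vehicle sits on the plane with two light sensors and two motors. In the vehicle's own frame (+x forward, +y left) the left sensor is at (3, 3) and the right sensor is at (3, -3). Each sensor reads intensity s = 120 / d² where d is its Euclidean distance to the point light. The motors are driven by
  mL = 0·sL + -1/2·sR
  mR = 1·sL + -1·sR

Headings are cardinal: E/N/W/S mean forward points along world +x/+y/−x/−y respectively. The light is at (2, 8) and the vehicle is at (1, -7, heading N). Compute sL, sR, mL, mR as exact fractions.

left sensor world pos  = (-2, -4); dL² = 160
right sensor world pos = (4, -4); dR² = 148
sL = 120/160 = 3/4
sR = 120/148 = 30/37
mL = 0·sL + -1/2·sR = -15/37
mR = 1·sL + -1·sR = -9/148

3/4 30/37 -15/37 -9/148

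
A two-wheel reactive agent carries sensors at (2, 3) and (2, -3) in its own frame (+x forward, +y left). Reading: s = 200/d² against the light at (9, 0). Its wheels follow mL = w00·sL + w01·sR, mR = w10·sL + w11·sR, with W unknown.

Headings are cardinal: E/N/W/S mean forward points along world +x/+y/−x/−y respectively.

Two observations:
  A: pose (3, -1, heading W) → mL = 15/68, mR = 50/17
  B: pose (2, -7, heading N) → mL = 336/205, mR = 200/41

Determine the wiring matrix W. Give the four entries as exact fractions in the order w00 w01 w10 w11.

-1/2 1/2 0 1

obs A: pose=(3,-1,W) → sL=5/2, sR=50/17, mL=15/68, mR=50/17
obs B: pose=(2,-7,N) → sL=8/5, sR=200/41, mL=336/205, mR=200/41
sensor matrix S = [[5/2, 50/17], [8/5, 200/41]]; det S = 5220/697
solve [mL_A; mL_B] = S·[w00; w01] and [mR_A; mR_B] = S·[w10; w11]:
  w00 = -1/2, w01 = 1/2, w10 = 0, w11 = 1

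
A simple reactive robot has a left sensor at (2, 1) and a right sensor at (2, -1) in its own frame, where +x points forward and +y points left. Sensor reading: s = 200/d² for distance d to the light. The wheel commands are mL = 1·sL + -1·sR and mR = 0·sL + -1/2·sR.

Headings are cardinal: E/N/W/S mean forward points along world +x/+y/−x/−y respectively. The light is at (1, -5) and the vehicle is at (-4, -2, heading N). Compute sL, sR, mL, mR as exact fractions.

200/61 200/41 -4000/2501 -100/41

left sensor world pos  = (-5, 0); dL² = 61
right sensor world pos = (-3, 0); dR² = 41
sL = 200/61 = 200/61
sR = 200/41 = 200/41
mL = 1·sL + -1·sR = -4000/2501
mR = 0·sL + -1/2·sR = -100/41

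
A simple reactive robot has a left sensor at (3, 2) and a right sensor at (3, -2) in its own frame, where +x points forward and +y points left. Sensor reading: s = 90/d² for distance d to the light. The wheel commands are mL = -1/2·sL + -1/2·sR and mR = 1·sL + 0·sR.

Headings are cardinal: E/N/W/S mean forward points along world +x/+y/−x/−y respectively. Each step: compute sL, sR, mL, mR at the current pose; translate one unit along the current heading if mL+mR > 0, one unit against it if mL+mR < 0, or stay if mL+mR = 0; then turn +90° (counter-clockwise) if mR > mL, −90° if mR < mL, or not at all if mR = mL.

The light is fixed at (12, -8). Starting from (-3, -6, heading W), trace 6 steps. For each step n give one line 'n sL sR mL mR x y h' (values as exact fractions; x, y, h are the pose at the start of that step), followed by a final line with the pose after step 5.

0 5/18 9/34 -83/306 5/18 -3 -6 W
1 90/197 18/65 -4698/12805 90/197 -4 -6 S
2 45/89 9/17 -783/1513 45/89 -4 -7 E
3 90/377 90/241 -27810/90857 90/377 -5 -7 N
4 45/202 45/202 -45/202 45/202 -5 -8 W
5 5/13 9/37 -151/481 5/13 -5 -8 S
final -5 -9 E

n=0: pose=(-3,-6,W); sL=5/18, sR=9/34; mL=-83/306, mR=5/18; mL+mR=1/153 → advance +1; mR−mL=28/51 → turn +1·90°
n=1: pose=(-4,-6,S); sL=90/197, sR=18/65; mL=-4698/12805, mR=90/197; mL+mR=1152/12805 → advance +1; mR−mL=10548/12805 → turn +1·90°
n=2: pose=(-4,-7,E); sL=45/89, sR=9/17; mL=-783/1513, mR=45/89; mL+mR=-18/1513 → advance -1; mR−mL=1548/1513 → turn +1·90°
n=3: pose=(-5,-7,N); sL=90/377, sR=90/241; mL=-27810/90857, mR=90/377; mL+mR=-6120/90857 → advance -1; mR−mL=49500/90857 → turn +1·90°
n=4: pose=(-5,-8,W); sL=45/202, sR=45/202; mL=-45/202, mR=45/202; mL+mR=0 → advance +0; mR−mL=45/101 → turn +1·90°
n=5: pose=(-5,-8,S); sL=5/13, sR=9/37; mL=-151/481, mR=5/13; mL+mR=34/481 → advance +1; mR−mL=336/481 → turn +1·90°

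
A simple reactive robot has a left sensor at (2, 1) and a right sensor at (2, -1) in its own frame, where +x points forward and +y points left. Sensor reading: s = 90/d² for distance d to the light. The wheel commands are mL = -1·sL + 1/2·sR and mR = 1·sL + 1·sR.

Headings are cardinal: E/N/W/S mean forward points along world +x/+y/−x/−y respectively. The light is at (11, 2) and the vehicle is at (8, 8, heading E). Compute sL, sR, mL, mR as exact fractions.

9/5 45/13 -9/130 342/65

left sensor world pos  = (10, 9); dL² = 50
right sensor world pos = (10, 7); dR² = 26
sL = 90/50 = 9/5
sR = 90/26 = 45/13
mL = -1·sL + 1/2·sR = -9/130
mR = 1·sL + 1·sR = 342/65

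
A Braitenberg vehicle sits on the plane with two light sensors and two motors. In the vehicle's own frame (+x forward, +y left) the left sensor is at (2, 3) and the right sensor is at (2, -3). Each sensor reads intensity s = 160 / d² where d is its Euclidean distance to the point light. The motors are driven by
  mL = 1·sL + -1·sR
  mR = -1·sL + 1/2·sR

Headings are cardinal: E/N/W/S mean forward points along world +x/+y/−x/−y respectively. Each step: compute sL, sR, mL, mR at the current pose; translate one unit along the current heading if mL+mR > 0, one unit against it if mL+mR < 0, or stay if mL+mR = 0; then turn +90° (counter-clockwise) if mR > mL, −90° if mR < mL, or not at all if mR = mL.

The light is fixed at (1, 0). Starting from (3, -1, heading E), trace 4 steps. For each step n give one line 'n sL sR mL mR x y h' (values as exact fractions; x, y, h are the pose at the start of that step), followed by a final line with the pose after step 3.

n=0: pose=(3,-1,E); sL=8, sR=5; mL=3, mR=-11/2; mL+mR=-5/2 → advance -1; mR−mL=-17/2 → turn -1·90°
n=1: pose=(2,-1,S); sL=32/5, sR=160/13; mL=-384/65, mR=-16/65; mL+mR=-80/13 → advance -1; mR−mL=368/65 → turn +1·90°
n=2: pose=(2,0,E); sL=80/9, sR=80/9; mL=0, mR=-40/9; mL+mR=-40/9 → advance -1; mR−mL=-40/9 → turn -1·90°
n=3: pose=(1,0,S); sL=160/13, sR=160/13; mL=0, mR=-80/13; mL+mR=-80/13 → advance -1; mR−mL=-80/13 → turn -1·90°

0 8 5 3 -11/2 3 -1 E
1 32/5 160/13 -384/65 -16/65 2 -1 S
2 80/9 80/9 0 -40/9 2 0 E
3 160/13 160/13 0 -80/13 1 0 S
final 1 1 W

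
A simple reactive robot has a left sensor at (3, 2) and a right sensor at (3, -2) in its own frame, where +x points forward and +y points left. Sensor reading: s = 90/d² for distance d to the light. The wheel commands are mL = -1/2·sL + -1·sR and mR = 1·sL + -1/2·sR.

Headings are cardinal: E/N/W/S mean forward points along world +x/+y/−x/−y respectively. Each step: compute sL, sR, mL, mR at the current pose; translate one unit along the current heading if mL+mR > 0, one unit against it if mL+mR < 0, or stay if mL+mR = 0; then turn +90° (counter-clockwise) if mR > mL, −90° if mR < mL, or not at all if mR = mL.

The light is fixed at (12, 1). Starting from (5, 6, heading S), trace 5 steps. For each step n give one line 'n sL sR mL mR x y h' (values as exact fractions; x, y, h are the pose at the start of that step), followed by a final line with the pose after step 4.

n=0: pose=(5,6,S); sL=90/29, sR=18/17; mL=-1287/493, mR=1269/493; mL+mR=-18/493 → advance -1; mR−mL=2556/493 → turn +1·90°
n=1: pose=(5,7,E); sL=9/8, sR=45/16; mL=-27/8, mR=-9/32; mL+mR=-117/32 → advance -1; mR−mL=99/32 → turn +1·90°
n=2: pose=(4,7,N); sL=90/181, sR=10/13; mL=-2395/2353, mR=265/2353; mL+mR=-2130/2353 → advance -1; mR−mL=2660/2353 → turn +1·90°
n=3: pose=(4,6,W); sL=9/13, sR=9/17; mL=-387/442, mR=189/442; mL+mR=-99/221 → advance -1; mR−mL=288/221 → turn +1·90°
n=4: pose=(5,6,S); sL=90/29, sR=18/17; mL=-1287/493, mR=1269/493; mL+mR=-18/493 → advance -1; mR−mL=2556/493 → turn +1·90°

0 90/29 18/17 -1287/493 1269/493 5 6 S
1 9/8 45/16 -27/8 -9/32 5 7 E
2 90/181 10/13 -2395/2353 265/2353 4 7 N
3 9/13 9/17 -387/442 189/442 4 6 W
4 90/29 18/17 -1287/493 1269/493 5 6 S
final 5 7 E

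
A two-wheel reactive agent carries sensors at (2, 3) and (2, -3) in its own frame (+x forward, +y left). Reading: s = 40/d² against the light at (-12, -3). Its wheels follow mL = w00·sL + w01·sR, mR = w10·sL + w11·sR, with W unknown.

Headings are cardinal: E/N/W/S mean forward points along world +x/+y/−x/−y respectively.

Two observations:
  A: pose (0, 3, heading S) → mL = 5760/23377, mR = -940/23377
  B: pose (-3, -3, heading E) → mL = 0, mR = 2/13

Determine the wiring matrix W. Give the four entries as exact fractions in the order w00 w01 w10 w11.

obs A: pose=(0,3,S) → sL=40/241, sR=40/97, mL=5760/23377, mR=-940/23377
obs B: pose=(-3,-3,E) → sL=4/13, sR=4/13, mL=0, mR=2/13
sensor matrix S = [[40/241, 40/97], [4/13, 4/13]]; det S = -23040/303901
solve [mL_A; mL_B] = S·[w00; w01] and [mR_A; mR_B] = S·[w10; w11]:
  w00 = -1, w01 = 1, w10 = 1, w11 = -1/2

-1 1 1 -1/2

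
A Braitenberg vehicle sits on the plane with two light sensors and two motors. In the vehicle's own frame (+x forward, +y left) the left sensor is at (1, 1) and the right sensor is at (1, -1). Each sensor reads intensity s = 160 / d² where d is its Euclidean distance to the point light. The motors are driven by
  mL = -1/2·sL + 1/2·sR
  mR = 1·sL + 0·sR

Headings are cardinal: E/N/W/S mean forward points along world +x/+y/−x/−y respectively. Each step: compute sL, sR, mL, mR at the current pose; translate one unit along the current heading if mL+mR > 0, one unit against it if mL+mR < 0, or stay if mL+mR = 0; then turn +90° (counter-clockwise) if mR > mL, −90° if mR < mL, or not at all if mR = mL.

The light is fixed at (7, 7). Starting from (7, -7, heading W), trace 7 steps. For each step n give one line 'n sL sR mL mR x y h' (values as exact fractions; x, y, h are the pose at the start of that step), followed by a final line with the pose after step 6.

0 80/113 16/17 224/1921 80/113 7 -7 W
1 32/45 160/229 -64/10305 32/45 6 -7 S
2 40/49 5/8 -75/784 40/49 6 -8 E
3 160/197 160/197 0 160/197 7 -8 N
4 80/113 16/17 224/1921 80/113 7 -7 W
5 32/45 160/229 -64/10305 32/45 6 -7 S
6 40/49 5/8 -75/784 40/49 6 -8 E
final 7 -8 N

n=0: pose=(7,-7,W); sL=80/113, sR=16/17; mL=224/1921, mR=80/113; mL+mR=1584/1921 → advance +1; mR−mL=1136/1921 → turn +1·90°
n=1: pose=(6,-7,S); sL=32/45, sR=160/229; mL=-64/10305, mR=32/45; mL+mR=7264/10305 → advance +1; mR−mL=2464/3435 → turn +1·90°
n=2: pose=(6,-8,E); sL=40/49, sR=5/8; mL=-75/784, mR=40/49; mL+mR=565/784 → advance +1; mR−mL=715/784 → turn +1·90°
n=3: pose=(7,-8,N); sL=160/197, sR=160/197; mL=0, mR=160/197; mL+mR=160/197 → advance +1; mR−mL=160/197 → turn +1·90°
n=4: pose=(7,-7,W); sL=80/113, sR=16/17; mL=224/1921, mR=80/113; mL+mR=1584/1921 → advance +1; mR−mL=1136/1921 → turn +1·90°
n=5: pose=(6,-7,S); sL=32/45, sR=160/229; mL=-64/10305, mR=32/45; mL+mR=7264/10305 → advance +1; mR−mL=2464/3435 → turn +1·90°
n=6: pose=(6,-8,E); sL=40/49, sR=5/8; mL=-75/784, mR=40/49; mL+mR=565/784 → advance +1; mR−mL=715/784 → turn +1·90°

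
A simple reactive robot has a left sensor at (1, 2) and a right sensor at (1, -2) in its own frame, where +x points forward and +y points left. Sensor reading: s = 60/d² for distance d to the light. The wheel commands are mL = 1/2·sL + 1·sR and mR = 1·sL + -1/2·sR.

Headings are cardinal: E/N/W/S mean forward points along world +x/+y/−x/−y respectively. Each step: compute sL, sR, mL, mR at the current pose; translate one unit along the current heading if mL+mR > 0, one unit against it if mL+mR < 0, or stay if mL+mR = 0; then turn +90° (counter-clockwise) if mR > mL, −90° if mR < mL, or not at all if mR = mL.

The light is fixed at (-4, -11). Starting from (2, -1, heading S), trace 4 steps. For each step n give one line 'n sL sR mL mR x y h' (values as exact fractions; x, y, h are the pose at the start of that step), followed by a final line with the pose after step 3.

0 12/29 60/97 2322/2813 294/2813 2 -1 S
1 30/37 30/73 2205/2701 1635/2701 2 -2 W
2 60/109 60/149 11010/16241 5670/16241 1 -2 N
3 1/3 3/5 23/30 1/30 1 -1 E
final 2 -1 S

n=0: pose=(2,-1,S); sL=12/29, sR=60/97; mL=2322/2813, mR=294/2813; mL+mR=2616/2813 → advance +1; mR−mL=-2028/2813 → turn -1·90°
n=1: pose=(2,-2,W); sL=30/37, sR=30/73; mL=2205/2701, mR=1635/2701; mL+mR=3840/2701 → advance +1; mR−mL=-570/2701 → turn -1·90°
n=2: pose=(1,-2,N); sL=60/109, sR=60/149; mL=11010/16241, mR=5670/16241; mL+mR=16680/16241 → advance +1; mR−mL=-5340/16241 → turn -1·90°
n=3: pose=(1,-1,E); sL=1/3, sR=3/5; mL=23/30, mR=1/30; mL+mR=4/5 → advance +1; mR−mL=-11/15 → turn -1·90°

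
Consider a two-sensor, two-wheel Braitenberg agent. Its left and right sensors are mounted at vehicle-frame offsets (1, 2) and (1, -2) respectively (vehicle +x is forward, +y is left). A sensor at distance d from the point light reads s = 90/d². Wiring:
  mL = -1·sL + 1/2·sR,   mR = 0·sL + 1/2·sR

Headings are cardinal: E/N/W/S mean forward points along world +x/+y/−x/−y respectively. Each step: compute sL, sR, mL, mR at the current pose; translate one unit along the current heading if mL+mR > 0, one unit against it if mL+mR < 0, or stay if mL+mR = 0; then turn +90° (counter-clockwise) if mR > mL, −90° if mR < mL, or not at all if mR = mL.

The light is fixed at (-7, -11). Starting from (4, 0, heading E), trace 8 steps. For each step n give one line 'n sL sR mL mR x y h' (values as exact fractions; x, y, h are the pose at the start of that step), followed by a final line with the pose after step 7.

n=0: pose=(4,0,E); sL=90/313, sR=2/5; mL=-137/1565, mR=1/5; mL+mR=176/1565 → advance +1; mR−mL=90/313 → turn +1·90°
n=1: pose=(5,0,N); sL=45/122, sR=9/34; mL=-981/4148, mR=9/68; mL+mR=-108/1037 → advance -1; mR−mL=45/122 → turn +1·90°
n=2: pose=(5,-1,W); sL=18/37, sR=18/53; mL=-621/1961, mR=9/53; mL+mR=-288/1961 → advance -1; mR−mL=18/37 → turn +1·90°
n=3: pose=(6,-1,S); sL=5/17, sR=45/101; mL=-245/3434, mR=45/202; mL+mR=260/1717 → advance +1; mR−mL=5/17 → turn +1·90°
n=4: pose=(6,-2,E); sL=90/317, sR=18/49; mL=-1557/15533, mR=9/49; mL+mR=1296/15533 → advance +1; mR−mL=90/317 → turn +1·90°
n=5: pose=(7,-2,N); sL=45/122, sR=45/178; mL=-5265/21716, mR=45/356; mL+mR=-630/5429 → advance -1; mR−mL=45/122 → turn +1·90°
n=6: pose=(7,-3,W); sL=18/41, sR=90/269; mL=-2997/11029, mR=45/269; mL+mR=-1152/11029 → advance -1; mR−mL=18/41 → turn +1·90°
n=7: pose=(8,-3,S); sL=45/169, sR=45/109; mL=-2205/36842, mR=45/218; mL+mR=2700/18421 → advance +1; mR−mL=45/169 → turn +1·90°

0 90/313 2/5 -137/1565 1/5 4 0 E
1 45/122 9/34 -981/4148 9/68 5 0 N
2 18/37 18/53 -621/1961 9/53 5 -1 W
3 5/17 45/101 -245/3434 45/202 6 -1 S
4 90/317 18/49 -1557/15533 9/49 6 -2 E
5 45/122 45/178 -5265/21716 45/356 7 -2 N
6 18/41 90/269 -2997/11029 45/269 7 -3 W
7 45/169 45/109 -2205/36842 45/218 8 -3 S
final 8 -4 E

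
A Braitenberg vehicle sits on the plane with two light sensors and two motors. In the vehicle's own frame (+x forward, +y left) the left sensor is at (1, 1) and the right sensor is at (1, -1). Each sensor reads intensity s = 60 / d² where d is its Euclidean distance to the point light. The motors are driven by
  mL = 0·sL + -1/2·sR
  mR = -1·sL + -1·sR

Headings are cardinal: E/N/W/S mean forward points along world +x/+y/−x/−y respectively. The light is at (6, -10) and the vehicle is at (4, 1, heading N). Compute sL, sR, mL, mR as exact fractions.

left sensor world pos  = (3, 2); dL² = 153
right sensor world pos = (5, 2); dR² = 145
sL = 60/153 = 20/51
sR = 60/145 = 12/29
mL = 0·sL + -1/2·sR = -6/29
mR = -1·sL + -1·sR = -1192/1479

20/51 12/29 -6/29 -1192/1479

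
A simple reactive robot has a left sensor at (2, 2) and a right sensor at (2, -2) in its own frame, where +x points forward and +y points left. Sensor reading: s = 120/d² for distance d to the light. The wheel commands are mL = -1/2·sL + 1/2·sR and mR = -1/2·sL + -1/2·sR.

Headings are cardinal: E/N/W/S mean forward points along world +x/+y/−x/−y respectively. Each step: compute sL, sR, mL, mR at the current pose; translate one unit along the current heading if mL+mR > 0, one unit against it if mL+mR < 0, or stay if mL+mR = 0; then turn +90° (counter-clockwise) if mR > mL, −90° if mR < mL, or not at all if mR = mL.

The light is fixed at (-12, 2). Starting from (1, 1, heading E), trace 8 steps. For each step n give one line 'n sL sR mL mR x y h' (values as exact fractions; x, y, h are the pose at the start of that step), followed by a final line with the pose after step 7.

0 60/113 20/39 -40/4407 -2300/4407 1 1 E
1 24/41 120/109 1152/4469 -3768/4469 0 1 S
2 15/13 15/13 0 -15/13 0 2 W
3 24/25 120/229 -1248/5725 -4248/5725 1 2 N
4 60/113 20/39 -40/4407 -2300/4407 1 1 E
5 24/41 120/109 1152/4469 -3768/4469 0 1 S
6 15/13 15/13 0 -15/13 0 2 W
7 24/25 120/229 -1248/5725 -4248/5725 1 2 N
final 1 1 E

n=0: pose=(1,1,E); sL=60/113, sR=20/39; mL=-40/4407, mR=-2300/4407; mL+mR=-60/113 → advance -1; mR−mL=-20/39 → turn -1·90°
n=1: pose=(0,1,S); sL=24/41, sR=120/109; mL=1152/4469, mR=-3768/4469; mL+mR=-24/41 → advance -1; mR−mL=-120/109 → turn -1·90°
n=2: pose=(0,2,W); sL=15/13, sR=15/13; mL=0, mR=-15/13; mL+mR=-15/13 → advance -1; mR−mL=-15/13 → turn -1·90°
n=3: pose=(1,2,N); sL=24/25, sR=120/229; mL=-1248/5725, mR=-4248/5725; mL+mR=-24/25 → advance -1; mR−mL=-120/229 → turn -1·90°
n=4: pose=(1,1,E); sL=60/113, sR=20/39; mL=-40/4407, mR=-2300/4407; mL+mR=-60/113 → advance -1; mR−mL=-20/39 → turn -1·90°
n=5: pose=(0,1,S); sL=24/41, sR=120/109; mL=1152/4469, mR=-3768/4469; mL+mR=-24/41 → advance -1; mR−mL=-120/109 → turn -1·90°
n=6: pose=(0,2,W); sL=15/13, sR=15/13; mL=0, mR=-15/13; mL+mR=-15/13 → advance -1; mR−mL=-15/13 → turn -1·90°
n=7: pose=(1,2,N); sL=24/25, sR=120/229; mL=-1248/5725, mR=-4248/5725; mL+mR=-24/25 → advance -1; mR−mL=-120/229 → turn -1·90°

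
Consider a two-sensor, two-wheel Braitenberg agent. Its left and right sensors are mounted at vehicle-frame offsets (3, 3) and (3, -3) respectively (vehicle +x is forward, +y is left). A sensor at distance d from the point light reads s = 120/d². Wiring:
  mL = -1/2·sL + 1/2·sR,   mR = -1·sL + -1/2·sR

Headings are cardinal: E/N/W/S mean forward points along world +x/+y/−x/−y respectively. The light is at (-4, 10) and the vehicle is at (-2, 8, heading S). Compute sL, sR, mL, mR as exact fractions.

left sensor world pos  = (1, 5); dL² = 50
right sensor world pos = (-5, 5); dR² = 26
sL = 120/50 = 12/5
sR = 120/26 = 60/13
mL = -1/2·sL + 1/2·sR = 72/65
mR = -1·sL + -1/2·sR = -306/65

12/5 60/13 72/65 -306/65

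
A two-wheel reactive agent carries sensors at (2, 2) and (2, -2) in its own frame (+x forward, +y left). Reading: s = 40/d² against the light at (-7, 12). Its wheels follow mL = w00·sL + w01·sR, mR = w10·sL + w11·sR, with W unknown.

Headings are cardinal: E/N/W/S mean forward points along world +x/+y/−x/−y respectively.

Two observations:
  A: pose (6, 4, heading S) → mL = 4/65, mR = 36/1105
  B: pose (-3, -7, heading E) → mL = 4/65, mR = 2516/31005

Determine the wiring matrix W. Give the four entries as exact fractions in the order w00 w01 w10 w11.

obs A: pose=(6,4,S) → sL=8/65, sR=40/221, mL=4/65, mR=36/1105
obs B: pose=(-3,-7,E) → sL=8/65, sR=40/477, mL=4/65, mR=2516/31005
sensor matrix S = [[8/65, 40/221], [8/65, 40/477]]; det S = -16384/1370421
solve [mL_A; mL_B] = S·[w00; w01] and [mR_A; mR_B] = S·[w10; w11]:
  w00 = 1/2, w01 = 0, w10 = 1, w11 = -1/2

1/2 0 1 -1/2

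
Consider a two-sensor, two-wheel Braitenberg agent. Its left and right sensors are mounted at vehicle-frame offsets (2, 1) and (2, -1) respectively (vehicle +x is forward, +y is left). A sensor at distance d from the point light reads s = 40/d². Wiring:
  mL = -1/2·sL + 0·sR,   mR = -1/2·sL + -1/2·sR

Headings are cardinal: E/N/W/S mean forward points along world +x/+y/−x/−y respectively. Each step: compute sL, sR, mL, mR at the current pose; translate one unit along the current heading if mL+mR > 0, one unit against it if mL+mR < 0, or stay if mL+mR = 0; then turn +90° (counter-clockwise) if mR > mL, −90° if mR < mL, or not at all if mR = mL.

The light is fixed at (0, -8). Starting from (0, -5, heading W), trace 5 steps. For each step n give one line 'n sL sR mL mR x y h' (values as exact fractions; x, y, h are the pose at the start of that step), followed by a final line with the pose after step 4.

0 5 2 -5/2 -7/2 0 -5 W
1 8/5 40/29 -4/5 -216/145 1 -5 N
2 20/9 4 -10/9 -28/9 1 -6 E
3 40 40 -20 -40 0 -6 S
4 5 2 -5/2 -7/2 0 -5 W
final 1 -5 N

n=0: pose=(0,-5,W); sL=5, sR=2; mL=-5/2, mR=-7/2; mL+mR=-6 → advance -1; mR−mL=-1 → turn -1·90°
n=1: pose=(1,-5,N); sL=8/5, sR=40/29; mL=-4/5, mR=-216/145; mL+mR=-332/145 → advance -1; mR−mL=-20/29 → turn -1·90°
n=2: pose=(1,-6,E); sL=20/9, sR=4; mL=-10/9, mR=-28/9; mL+mR=-38/9 → advance -1; mR−mL=-2 → turn -1·90°
n=3: pose=(0,-6,S); sL=40, sR=40; mL=-20, mR=-40; mL+mR=-60 → advance -1; mR−mL=-20 → turn -1·90°
n=4: pose=(0,-5,W); sL=5, sR=2; mL=-5/2, mR=-7/2; mL+mR=-6 → advance -1; mR−mL=-1 → turn -1·90°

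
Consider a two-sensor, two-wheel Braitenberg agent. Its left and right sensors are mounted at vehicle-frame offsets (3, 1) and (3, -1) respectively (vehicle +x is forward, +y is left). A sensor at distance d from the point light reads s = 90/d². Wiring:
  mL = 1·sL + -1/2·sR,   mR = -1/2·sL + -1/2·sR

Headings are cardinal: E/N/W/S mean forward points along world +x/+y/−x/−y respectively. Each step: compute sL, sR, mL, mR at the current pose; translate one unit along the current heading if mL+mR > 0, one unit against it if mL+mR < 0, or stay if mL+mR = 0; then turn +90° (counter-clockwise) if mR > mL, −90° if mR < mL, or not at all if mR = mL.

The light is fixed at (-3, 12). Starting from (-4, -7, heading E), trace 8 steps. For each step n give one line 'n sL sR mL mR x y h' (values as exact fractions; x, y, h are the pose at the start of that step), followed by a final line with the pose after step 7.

n=0: pose=(-4,-7,E); sL=45/164, sR=45/202; mL=675/4141, mR=-8235/33128; mL+mR=-2835/33128 → advance -1; mR−mL=-135/328 → turn -1·90°
n=1: pose=(-5,-7,S); sL=18/97, sR=90/493; mL=4509/47821, mR=-8802/47821; mL+mR=-4293/47821 → advance -1; mR−mL=-27/97 → turn -1·90°
n=2: pose=(-5,-6,W); sL=45/193, sR=45/157; mL=5445/60602, mR=-7875/30301; mL+mR=-10305/60602 → advance -1; mR−mL=-135/386 → turn -1·90°
n=3: pose=(-4,-6,N); sL=90/229, sR=2/5; mL=221/1145, mR=-454/1145; mL+mR=-233/1145 → advance -1; mR−mL=-135/229 → turn -1·90°
n=4: pose=(-4,-7,E); sL=45/164, sR=45/202; mL=675/4141, mR=-8235/33128; mL+mR=-2835/33128 → advance -1; mR−mL=-135/328 → turn -1·90°
n=5: pose=(-5,-7,S); sL=18/97, sR=90/493; mL=4509/47821, mR=-8802/47821; mL+mR=-4293/47821 → advance -1; mR−mL=-27/97 → turn -1·90°
n=6: pose=(-5,-6,W); sL=45/193, sR=45/157; mL=5445/60602, mR=-7875/30301; mL+mR=-10305/60602 → advance -1; mR−mL=-135/386 → turn -1·90°
n=7: pose=(-4,-6,N); sL=90/229, sR=2/5; mL=221/1145, mR=-454/1145; mL+mR=-233/1145 → advance -1; mR−mL=-135/229 → turn -1·90°

0 45/164 45/202 675/4141 -8235/33128 -4 -7 E
1 18/97 90/493 4509/47821 -8802/47821 -5 -7 S
2 45/193 45/157 5445/60602 -7875/30301 -5 -6 W
3 90/229 2/5 221/1145 -454/1145 -4 -6 N
4 45/164 45/202 675/4141 -8235/33128 -4 -7 E
5 18/97 90/493 4509/47821 -8802/47821 -5 -7 S
6 45/193 45/157 5445/60602 -7875/30301 -5 -6 W
7 90/229 2/5 221/1145 -454/1145 -4 -6 N
final -4 -7 E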